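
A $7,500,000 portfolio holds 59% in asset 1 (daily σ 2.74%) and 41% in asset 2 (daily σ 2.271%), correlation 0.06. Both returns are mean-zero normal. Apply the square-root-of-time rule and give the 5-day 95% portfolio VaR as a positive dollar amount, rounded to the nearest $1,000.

$528,000

σ_p = √(0.59²·2.74² + 0.41²·2.271² + 2·0.06·0.59·0.41·2.74·2.271) = 1.913%.
σ_{5d} = 1.913% × √5 = 4.278%.
z(95%) = 1.645.
VaR = 1.645 × 4.278% = 7.037%; on $7,500,000 that is $527,775.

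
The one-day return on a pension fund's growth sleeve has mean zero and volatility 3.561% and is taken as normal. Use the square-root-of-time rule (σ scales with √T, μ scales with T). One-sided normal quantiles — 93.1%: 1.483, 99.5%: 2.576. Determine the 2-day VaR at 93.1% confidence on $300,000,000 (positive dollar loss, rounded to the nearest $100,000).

σ_{2d} = 3.561% × √2 = 5.036%.
VaR = 1.483 × 5.036% = 7.468%.
On $300,000,000: 0.07468 × $300,000,000 = $22,404,000.

$22,400,000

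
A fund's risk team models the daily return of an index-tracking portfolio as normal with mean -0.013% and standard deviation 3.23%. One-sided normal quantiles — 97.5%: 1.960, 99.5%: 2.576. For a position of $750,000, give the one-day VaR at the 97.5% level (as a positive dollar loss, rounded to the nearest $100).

VaR = −μ + z·σ = −(-0.013%) + 1.960 × 3.23% = 6.344%.
On $750,000: 0.06344 × $750,000 = $47,580.

$47,600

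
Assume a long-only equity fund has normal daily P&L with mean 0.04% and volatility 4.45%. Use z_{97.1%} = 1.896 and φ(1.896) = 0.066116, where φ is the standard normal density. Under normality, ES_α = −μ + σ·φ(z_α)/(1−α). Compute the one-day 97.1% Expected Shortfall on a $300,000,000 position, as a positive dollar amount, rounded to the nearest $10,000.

Tail multiplier: φ(z)/(1−α) = 0.066116 / 0.029 = 2.280.
ES = −(0.04%) + 4.45% × 2.280 = 10.106%.
On $300,000,000: 0.10106 × $300,000,000 = $30,318,000.

$30,320,000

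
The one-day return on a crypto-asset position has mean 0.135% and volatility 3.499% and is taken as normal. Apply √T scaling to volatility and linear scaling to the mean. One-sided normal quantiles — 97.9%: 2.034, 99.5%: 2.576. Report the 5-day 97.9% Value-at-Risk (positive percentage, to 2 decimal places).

15.24%

σ_{5d} = 3.499% × √5 = 7.824%; μ_{5d} = 5 × 0.135% = 0.675%.
VaR = −(0.675%) + 2.034 × 7.824% = 15.239%.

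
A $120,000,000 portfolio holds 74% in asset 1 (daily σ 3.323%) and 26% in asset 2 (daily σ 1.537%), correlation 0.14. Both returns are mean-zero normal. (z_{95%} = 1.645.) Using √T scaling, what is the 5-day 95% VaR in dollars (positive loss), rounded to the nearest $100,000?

$11,200,000

σ_p = √(0.74²·3.323² + 0.26²·1.537² + 2·0.14·0.74·0.26·3.323·1.537) = 2.546%.
σ_{5d} = 2.546% × √5 = 5.693%.
VaR = 1.645 × 5.693% = 9.365%; on $120,000,000 that is $11,238,000.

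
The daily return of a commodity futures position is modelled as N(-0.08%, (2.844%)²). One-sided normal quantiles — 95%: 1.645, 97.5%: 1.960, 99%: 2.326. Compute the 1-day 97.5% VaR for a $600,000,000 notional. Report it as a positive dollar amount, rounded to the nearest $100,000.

$33,900,000

VaR = −μ + z·σ = −(-0.08%) + 1.960 × 2.844% = 5.654%.
On $600,000,000: 0.05654 × $600,000,000 = $33,924,000.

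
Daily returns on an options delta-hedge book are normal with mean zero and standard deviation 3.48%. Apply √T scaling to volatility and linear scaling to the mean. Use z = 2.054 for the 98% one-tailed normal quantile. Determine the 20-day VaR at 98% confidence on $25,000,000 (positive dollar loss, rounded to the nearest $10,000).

σ_{20d} = 3.48% × √20 = 15.563%.
VaR = 2.054 × 15.563% = 31.966%.
On $25,000,000: 0.31966 × $25,000,000 = $7,991,500.

$7,990,000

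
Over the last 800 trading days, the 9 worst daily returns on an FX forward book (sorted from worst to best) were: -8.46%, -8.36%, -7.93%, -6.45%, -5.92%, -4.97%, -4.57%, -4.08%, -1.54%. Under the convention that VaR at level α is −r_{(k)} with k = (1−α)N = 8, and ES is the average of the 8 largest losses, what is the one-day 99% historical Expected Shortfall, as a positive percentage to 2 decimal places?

The 8 worst returns sum to -50.74%.
ES = −(-50.74%) / 8 = 6.3425% ≈ 6.34%.

6.34%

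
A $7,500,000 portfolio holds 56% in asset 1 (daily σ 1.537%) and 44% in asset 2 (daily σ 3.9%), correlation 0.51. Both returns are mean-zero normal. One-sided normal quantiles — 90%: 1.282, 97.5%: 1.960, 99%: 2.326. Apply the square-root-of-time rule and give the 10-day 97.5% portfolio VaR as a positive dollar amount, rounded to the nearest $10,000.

σ_p = √(0.56²·1.537² + 0.44²·3.9² + 2·0.51·0.56·0.44·1.537·3.9) = 2.279%.
σ_{10d} = 2.279% × √10 = 7.207%.
VaR = 1.960 × 7.207% = 14.126%; on $7,500,000 that is $1,059,450.

$1,060,000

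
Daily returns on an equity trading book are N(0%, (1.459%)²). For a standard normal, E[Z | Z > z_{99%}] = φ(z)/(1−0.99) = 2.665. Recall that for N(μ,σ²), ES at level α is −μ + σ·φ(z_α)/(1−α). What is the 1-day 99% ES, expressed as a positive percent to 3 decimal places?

ES = 1.459% × 2.665 = 3.888%.

3.888%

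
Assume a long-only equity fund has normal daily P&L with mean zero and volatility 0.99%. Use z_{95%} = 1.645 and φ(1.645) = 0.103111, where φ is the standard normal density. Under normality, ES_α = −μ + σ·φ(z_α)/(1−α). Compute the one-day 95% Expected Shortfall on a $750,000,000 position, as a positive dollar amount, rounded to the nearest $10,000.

$15,310,000

Tail multiplier: φ(z)/(1−α) = 0.103111 / 0.05 = 2.062.
ES = 0.99% × 2.062 = 2.041%.
On $750,000,000: 0.02041 × $750,000,000 = $15,307,500.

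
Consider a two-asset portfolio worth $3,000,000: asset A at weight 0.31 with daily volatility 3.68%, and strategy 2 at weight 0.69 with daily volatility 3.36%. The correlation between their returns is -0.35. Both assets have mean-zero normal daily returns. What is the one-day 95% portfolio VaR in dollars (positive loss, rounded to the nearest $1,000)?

σ_p² = 0.31²·3.68² + 0.69²·3.36² + 2·-0.35·0.31·0.69·3.68·3.36 = 4.8250 (%²).
σ_p = √4.8250 = 2.197%.
At 95%, z = 1.645.
VaR = 1.645 × 2.197% = 3.614%; on $3,000,000 that is $108,420.

$108,000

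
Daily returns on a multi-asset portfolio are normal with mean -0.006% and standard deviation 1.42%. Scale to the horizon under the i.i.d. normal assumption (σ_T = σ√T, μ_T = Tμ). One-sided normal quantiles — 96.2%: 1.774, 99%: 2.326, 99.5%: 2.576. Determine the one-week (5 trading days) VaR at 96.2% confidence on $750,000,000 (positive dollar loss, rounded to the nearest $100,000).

$42,500,000

σ_{5d} = 1.42% × √5 = 3.175%; μ_{5d} = 5 × -0.006% = -0.030%.
VaR = −(-0.030%) + 1.774 × 3.175% = 5.662%.
On $750,000,000: 0.05662 × $750,000,000 = $42,465,000.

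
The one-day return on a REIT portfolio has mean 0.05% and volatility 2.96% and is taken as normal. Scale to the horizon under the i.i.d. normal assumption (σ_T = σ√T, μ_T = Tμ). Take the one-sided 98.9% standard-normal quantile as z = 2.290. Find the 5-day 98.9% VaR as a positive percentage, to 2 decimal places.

σ_{5d} = 2.96% × √5 = 6.619%; μ_{5d} = 5 × 0.05% = 0.250%.
VaR = −(0.250%) + 2.290 × 6.619% = 14.908%.

14.91%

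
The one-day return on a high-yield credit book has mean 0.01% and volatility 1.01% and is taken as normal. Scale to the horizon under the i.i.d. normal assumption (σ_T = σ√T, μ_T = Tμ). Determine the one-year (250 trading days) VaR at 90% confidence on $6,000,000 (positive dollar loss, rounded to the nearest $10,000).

At 90%, z = 1.282.
σ_{250d} = 1.01% × √250 = 15.970%; μ_{250d} = 250 × 0.01% = 2.500%.
VaR = −(2.500%) + 1.282 × 15.970% = 17.974%.
On $6,000,000: 0.17974 × $6,000,000 = $1,078,440.

$1,080,000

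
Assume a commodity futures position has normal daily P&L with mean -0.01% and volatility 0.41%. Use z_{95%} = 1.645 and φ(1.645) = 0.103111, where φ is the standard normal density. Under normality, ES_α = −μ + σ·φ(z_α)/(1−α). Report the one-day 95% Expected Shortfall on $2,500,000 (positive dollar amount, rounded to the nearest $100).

$21,400

Tail multiplier: φ(z)/(1−α) = 0.103111 / 0.05 = 2.062.
ES = −(-0.01%) + 0.41% × 2.062 = 0.855%.
On $2,500,000: 0.00855 × $2,500,000 = $21,375.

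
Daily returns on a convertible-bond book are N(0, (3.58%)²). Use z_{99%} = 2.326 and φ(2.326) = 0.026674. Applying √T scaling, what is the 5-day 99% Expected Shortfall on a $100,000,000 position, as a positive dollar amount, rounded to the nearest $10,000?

$21,350,000

σ_{5d} = 3.58% × √5 = 8.005%.
ES multiplier = φ(z)/(1−α) = 0.026674/0.01 = 2.667.
ES = 8.005% × 2.667 = 21.349%; on $100,000,000: $21,349,000.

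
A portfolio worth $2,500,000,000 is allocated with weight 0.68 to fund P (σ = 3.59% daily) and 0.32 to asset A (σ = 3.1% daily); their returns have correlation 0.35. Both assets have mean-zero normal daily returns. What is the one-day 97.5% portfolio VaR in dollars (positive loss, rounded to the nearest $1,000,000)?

σ_p² = 0.68²·3.59² + 0.32²·3.1² + 2·0.35·0.68·0.32·3.59·3.1 = 8.6387 (%²).
σ_p = √8.6387 = 2.939%.
At 97.5%, z = 1.960.
VaR = 1.960 × 2.939% = 5.760%; on $2,500,000,000 that is $144,000,000.

$144,000,000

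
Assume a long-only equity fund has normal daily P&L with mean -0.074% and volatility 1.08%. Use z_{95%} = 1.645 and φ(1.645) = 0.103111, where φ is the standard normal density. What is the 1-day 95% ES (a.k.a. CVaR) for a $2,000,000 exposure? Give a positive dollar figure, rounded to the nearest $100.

Tail multiplier: φ(z)/(1−α) = 0.103111 / 0.05 = 2.062.
ES = −(-0.074%) + 1.08% × 2.062 = 2.301%.
On $2,000,000: 0.02301 × $2,000,000 = $46,020.

$46,000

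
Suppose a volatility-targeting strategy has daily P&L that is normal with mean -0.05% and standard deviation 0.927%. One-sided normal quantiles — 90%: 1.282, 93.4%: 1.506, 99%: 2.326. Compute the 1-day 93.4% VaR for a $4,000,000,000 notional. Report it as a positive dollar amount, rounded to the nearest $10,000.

$57,840,000

VaR = −μ + z·σ = −(-0.05%) + 1.506 × 0.927% = 1.446%.
On $4,000,000,000: 0.01446 × $4,000,000,000 = $57,840,000.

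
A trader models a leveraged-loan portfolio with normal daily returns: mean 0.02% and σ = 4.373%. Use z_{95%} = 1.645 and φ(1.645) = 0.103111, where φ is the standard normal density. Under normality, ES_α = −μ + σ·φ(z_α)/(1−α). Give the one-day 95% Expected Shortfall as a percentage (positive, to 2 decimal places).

9.00%

Tail multiplier: φ(z)/(1−α) = 0.103111 / 0.05 = 2.062.
ES = −(0.02%) + 4.373% × 2.062 = 8.997%.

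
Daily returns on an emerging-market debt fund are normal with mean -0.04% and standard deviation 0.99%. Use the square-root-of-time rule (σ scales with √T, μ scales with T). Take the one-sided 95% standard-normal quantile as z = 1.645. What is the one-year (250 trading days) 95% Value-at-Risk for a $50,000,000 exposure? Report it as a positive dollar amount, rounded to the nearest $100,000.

σ_{250d} = 0.99% × √250 = 15.653%; μ_{250d} = 250 × -0.04% = -10.000%.
VaR = −(-10.000%) + 1.645 × 15.653% = 35.749%.
On $50,000,000: 0.35749 × $50,000,000 = $17,874,500.

$17,900,000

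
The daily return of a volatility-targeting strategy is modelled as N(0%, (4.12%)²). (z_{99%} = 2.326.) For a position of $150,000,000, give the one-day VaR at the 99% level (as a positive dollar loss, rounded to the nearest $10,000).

$14,370,000

VaR = z·σ = 2.326 × 4.12% = 9.583%.
On $150,000,000: 0.09583 × $150,000,000 = $14,374,500.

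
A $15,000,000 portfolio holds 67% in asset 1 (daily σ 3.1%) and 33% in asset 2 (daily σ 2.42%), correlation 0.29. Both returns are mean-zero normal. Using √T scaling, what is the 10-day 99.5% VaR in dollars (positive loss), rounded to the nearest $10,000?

σ_p = √(0.67²·3.1² + 0.33²·2.42² + 2·0.29·0.67·0.33·3.1·2.42) = 2.432%.
σ_{10d} = 2.432% × √10 = 7.691%.
z(99.5%) = 2.576.
VaR = 2.576 × 7.691% = 19.812%; on $15,000,000 that is $2,971,800.

$2,970,000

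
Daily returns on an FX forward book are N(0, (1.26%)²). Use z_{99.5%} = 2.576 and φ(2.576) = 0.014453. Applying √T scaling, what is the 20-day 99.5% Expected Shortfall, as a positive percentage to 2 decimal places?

16.29%

σ_{20d} = 1.26% × √20 = 5.635%.
ES multiplier = φ(z)/(1−α) = 0.014453/0.005 = 2.891.
ES = 5.635% × 2.891 = 16.291%.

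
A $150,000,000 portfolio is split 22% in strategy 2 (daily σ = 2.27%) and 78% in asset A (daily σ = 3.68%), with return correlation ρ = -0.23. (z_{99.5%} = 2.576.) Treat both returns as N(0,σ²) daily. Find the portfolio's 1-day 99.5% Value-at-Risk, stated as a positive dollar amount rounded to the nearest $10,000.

$10,810,000

σ_p² = 0.22²·2.27² + 0.78²·3.68² + 2·-0.23·0.22·0.78·2.27·3.68 = 7.8292 (%²).
σ_p = √7.8292 = 2.798%.
VaR = 2.576 × 2.798% = 7.208%; on $150,000,000 that is $10,812,000.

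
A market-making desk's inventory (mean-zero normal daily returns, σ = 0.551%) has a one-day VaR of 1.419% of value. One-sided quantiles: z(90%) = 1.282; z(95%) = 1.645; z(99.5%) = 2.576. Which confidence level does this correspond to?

Implied z = VaR/σ = 1.419 / 0.551 = 2.575.
This matches z(99.5%) = 2.576.

99.5%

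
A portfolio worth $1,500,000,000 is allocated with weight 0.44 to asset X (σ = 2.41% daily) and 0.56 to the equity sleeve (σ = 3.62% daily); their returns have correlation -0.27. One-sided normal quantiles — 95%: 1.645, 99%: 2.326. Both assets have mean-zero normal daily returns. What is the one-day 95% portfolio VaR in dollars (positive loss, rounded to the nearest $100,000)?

$49,800,000

σ_p² = 0.44²·2.41² + 0.56²·3.62² + 2·-0.27·0.44·0.56·2.41·3.62 = 4.0732 (%²).
σ_p = √4.0732 = 2.018%.
VaR = 1.645 × 2.018% = 3.320%; on $1,500,000,000 that is $49,800,000.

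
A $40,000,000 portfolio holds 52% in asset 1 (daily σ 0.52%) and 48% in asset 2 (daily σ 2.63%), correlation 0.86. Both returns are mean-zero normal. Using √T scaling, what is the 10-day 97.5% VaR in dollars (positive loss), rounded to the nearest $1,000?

$3,722,000

σ_p = √(0.52²·0.52² + 0.48²·2.63² + 2·0.86·0.52·0.48·0.52·2.63) = 1.501%.
σ_{10d} = 1.501% × √10 = 4.747%.
z(97.5%) = 1.960.
VaR = 1.960 × 4.747% = 9.304%; on $40,000,000 that is $3,721,600.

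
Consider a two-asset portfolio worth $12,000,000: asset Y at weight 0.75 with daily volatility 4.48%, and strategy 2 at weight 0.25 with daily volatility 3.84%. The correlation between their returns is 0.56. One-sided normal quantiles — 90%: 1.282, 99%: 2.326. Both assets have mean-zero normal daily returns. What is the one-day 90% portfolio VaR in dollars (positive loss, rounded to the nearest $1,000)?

$612,000

σ_p² = 0.75²·4.48² + 0.25²·3.84² + 2·0.56·0.75·0.25·4.48·3.84 = 15.8239 (%²).
σ_p = √15.8239 = 3.978%.
VaR = 1.282 × 3.978% = 5.100%; on $12,000,000 that is $612,000.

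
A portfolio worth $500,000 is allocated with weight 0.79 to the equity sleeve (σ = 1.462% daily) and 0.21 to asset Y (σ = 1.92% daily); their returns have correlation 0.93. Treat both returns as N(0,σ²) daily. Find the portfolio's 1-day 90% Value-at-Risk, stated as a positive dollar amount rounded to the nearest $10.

σ_p² = 0.79²·1.462² + 0.21²·1.92² + 2·0.93·0.79·0.21·1.462·1.92 = 2.3627 (%²).
σ_p = √2.3627 = 1.537%.
At 90%, z = 1.282.
VaR = 1.282 × 1.537% = 1.970%; on $500,000 that is $9,850.

$9,850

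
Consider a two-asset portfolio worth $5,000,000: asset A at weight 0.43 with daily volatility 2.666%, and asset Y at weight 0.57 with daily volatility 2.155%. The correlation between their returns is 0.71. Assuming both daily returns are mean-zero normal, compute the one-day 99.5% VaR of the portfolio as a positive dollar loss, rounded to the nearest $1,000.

σ_p² = 0.43²·2.666² + 0.57²·2.155² + 2·0.71·0.43·0.57·2.666·2.155 = 4.8226 (%²).
σ_p = √4.8226 = 2.196%.
At 99.5%, z = 2.576.
VaR = 2.576 × 2.196% = 5.657%; on $5,000,000 that is $282,850.

$283,000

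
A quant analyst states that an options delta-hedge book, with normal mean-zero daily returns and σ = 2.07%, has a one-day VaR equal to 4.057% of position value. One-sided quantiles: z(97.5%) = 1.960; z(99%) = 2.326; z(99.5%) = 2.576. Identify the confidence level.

Implied z = VaR/σ = 4.057 / 2.07 = 1.960.
This matches z(97.5%) = 1.960.

97.5%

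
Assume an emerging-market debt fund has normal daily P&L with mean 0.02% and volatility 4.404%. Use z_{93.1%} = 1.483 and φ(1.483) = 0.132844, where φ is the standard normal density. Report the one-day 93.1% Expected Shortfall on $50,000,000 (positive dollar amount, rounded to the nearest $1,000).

$4,229,000

Tail multiplier: φ(z)/(1−α) = 0.132844 / 0.069 = 1.925.
ES = −(0.02%) + 4.404% × 1.925 = 8.458%.
On $50,000,000: 0.08458 × $50,000,000 = $4,229,000.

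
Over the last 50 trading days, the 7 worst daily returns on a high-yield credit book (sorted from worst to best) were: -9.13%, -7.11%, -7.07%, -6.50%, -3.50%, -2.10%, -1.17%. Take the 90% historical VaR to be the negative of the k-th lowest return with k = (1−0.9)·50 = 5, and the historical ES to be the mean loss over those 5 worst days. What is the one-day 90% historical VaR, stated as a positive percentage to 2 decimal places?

3.50%

k = 5; the 5th lowest return is -3.50%, so VaR = 3.50%.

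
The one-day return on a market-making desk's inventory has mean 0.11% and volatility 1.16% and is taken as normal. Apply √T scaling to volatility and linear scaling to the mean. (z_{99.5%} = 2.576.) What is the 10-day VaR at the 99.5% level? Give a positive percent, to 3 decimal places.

8.349%

σ_{10d} = 1.16% × √10 = 3.668%; μ_{10d} = 10 × 0.11% = 1.100%.
VaR = −(1.100%) + 2.576 × 3.668% = 8.349%.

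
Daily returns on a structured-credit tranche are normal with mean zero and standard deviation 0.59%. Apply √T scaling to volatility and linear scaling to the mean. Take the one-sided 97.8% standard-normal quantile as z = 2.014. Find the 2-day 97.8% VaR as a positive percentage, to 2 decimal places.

σ_{2d} = 0.59% × √2 = 0.834%.
VaR = 2.014 × 0.834% = 1.680%.

1.68%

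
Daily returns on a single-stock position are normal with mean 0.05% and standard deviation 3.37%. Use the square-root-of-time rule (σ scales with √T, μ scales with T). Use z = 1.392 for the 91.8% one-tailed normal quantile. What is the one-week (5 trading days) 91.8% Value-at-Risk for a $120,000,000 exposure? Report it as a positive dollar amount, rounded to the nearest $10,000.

$12,290,000

σ_{5d} = 3.37% × √5 = 7.536%; μ_{5d} = 5 × 0.05% = 0.250%.
VaR = −(0.250%) + 1.392 × 7.536% = 10.240%.
On $120,000,000: 0.10240 × $120,000,000 = $12,288,000.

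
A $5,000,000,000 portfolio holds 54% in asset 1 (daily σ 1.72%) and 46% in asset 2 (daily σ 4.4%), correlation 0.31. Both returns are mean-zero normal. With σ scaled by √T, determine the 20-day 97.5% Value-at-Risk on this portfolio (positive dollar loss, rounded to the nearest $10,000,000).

σ_p = √(0.54²·1.72² + 0.46²·4.4² + 2·0.31·0.54·0.46·1.72·4.4) = 2.475%.
σ_{20d} = 2.475% × √20 = 11.069%.
z(97.5%) = 1.960.
VaR = 1.960 × 11.069% = 21.695%; on $5,000,000,000 that is $1,084,750,000.

$1,080,000,000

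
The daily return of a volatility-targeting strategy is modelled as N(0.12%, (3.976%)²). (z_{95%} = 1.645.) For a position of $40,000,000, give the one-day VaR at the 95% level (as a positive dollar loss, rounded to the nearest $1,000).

$2,568,000

VaR = −μ + z·σ = −(0.12%) + 1.645 × 3.976% = 6.421%.
On $40,000,000: 0.06421 × $40,000,000 = $2,568,400.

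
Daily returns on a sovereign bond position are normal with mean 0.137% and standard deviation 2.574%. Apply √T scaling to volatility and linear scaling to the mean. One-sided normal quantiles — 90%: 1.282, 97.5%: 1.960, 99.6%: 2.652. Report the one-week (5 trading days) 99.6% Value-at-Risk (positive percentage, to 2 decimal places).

14.58%

σ_{5d} = 2.574% × √5 = 5.756%; μ_{5d} = 5 × 0.137% = 0.685%.
VaR = −(0.685%) + 2.652 × 5.756% = 14.580%.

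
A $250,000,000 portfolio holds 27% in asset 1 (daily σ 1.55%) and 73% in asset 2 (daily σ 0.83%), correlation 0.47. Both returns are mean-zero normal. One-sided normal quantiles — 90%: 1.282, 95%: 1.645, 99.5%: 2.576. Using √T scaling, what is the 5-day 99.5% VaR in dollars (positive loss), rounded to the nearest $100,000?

$12,700,000

σ_p = √(0.27²·1.55² + 0.73²·0.83² + 2·0.47·0.27·0.73·1.55·0.83) = 0.884%.
σ_{5d} = 0.884% × √5 = 1.977%.
VaR = 2.576 × 1.977% = 5.093%; on $250,000,000 that is $12,732,500.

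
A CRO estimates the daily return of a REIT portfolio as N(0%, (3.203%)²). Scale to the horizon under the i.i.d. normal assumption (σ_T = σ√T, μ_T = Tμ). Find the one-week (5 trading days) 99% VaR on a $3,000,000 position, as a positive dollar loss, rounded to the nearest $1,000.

At 99%, z = 2.326.
σ_{5d} = 3.203% × √5 = 7.162%.
VaR = 2.326 × 7.162% = 16.659%.
On $3,000,000: 0.16659 × $3,000,000 = $499,770.

$500,000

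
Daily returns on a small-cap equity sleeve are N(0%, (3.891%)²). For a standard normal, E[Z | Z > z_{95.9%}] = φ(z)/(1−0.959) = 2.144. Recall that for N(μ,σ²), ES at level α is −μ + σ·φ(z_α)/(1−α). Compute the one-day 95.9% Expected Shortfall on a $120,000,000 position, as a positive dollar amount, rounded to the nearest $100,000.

$10,000,000

ES = 3.891% × 2.144 = 8.342%.
On $120,000,000: 0.08342 × $120,000,000 = $10,010,400.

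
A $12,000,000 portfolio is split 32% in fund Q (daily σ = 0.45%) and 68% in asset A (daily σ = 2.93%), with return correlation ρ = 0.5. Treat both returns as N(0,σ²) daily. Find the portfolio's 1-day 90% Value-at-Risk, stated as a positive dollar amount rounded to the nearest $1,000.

$318,000

σ_p² = 0.32²·0.45² + 0.68²·2.93² + 2·0.5·0.32·0.68·0.45·2.93 = 4.2773 (%²).
σ_p = √4.2773 = 2.068%.
At 90%, z = 1.282.
VaR = 1.282 × 2.068% = 2.651%; on $12,000,000 that is $318,120.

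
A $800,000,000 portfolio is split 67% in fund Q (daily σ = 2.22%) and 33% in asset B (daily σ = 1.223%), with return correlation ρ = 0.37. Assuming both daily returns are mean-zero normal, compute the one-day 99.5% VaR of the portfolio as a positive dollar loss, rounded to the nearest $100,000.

σ_p² = 0.67²·2.22² + 0.33²·1.223² + 2·0.37·0.67·0.33·2.22·1.223 = 2.8195 (%²).
σ_p = √2.8195 = 1.679%.
At 99.5%, z = 2.576.
VaR = 2.576 × 1.679% = 4.325%; on $800,000,000 that is $34,600,000.

$34,600,000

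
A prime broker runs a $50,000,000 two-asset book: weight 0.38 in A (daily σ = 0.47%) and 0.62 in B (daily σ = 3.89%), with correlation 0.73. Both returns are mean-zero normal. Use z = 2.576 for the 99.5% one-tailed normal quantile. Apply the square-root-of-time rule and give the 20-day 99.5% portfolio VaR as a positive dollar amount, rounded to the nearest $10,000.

$14,660,000

σ_p = √(0.38²·0.47² + 0.62²·3.89² + 2·0.73·0.38·0.62·0.47·3.89) = 2.545%.
σ_{20d} = 2.545% × √20 = 11.382%.
VaR = 2.576 × 11.382% = 29.320%; on $50,000,000 that is $14,660,000.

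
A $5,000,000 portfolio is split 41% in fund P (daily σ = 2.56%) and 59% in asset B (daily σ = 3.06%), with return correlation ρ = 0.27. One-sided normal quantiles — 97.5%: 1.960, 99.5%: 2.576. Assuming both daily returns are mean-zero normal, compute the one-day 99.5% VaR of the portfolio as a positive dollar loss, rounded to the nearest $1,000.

$299,000

σ_p² = 0.41²·2.56² + 0.59²·3.06² + 2·0.27·0.41·0.59·2.56·3.06 = 5.3844 (%²).
σ_p = √5.3844 = 2.320%.
VaR = 2.576 × 2.320% = 5.976%; on $5,000,000 that is $298,800.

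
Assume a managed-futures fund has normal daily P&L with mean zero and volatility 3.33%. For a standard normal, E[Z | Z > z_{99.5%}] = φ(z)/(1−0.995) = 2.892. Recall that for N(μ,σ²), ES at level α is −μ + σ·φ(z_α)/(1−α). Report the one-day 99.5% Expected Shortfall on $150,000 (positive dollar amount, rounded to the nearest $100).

$14,400

ES = 3.33% × 2.892 = 9.630%.
On $150,000: 0.09630 × $150,000 = $14,445.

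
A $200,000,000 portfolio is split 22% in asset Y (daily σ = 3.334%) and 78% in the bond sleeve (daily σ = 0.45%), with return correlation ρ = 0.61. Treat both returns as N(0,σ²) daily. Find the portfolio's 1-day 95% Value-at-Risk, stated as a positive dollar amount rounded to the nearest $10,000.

σ_p² = 0.22²·3.334² + 0.78²·0.45² + 2·0.61·0.22·0.78·3.334·0.45 = 0.9753 (%²).
σ_p = √0.9753 = 0.988%.
At 95%, z = 1.645.
VaR = 1.645 × 0.988% = 1.625%; on $200,000,000 that is $3,250,000.

$3,250,000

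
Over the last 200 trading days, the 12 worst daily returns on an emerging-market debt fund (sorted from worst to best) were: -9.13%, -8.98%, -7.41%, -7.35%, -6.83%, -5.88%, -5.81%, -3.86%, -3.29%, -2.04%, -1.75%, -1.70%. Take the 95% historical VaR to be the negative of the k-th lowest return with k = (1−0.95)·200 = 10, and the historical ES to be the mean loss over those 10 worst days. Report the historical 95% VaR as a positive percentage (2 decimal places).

2.04%

k = 10; the 10th lowest return is -2.04%, so VaR = 2.04%.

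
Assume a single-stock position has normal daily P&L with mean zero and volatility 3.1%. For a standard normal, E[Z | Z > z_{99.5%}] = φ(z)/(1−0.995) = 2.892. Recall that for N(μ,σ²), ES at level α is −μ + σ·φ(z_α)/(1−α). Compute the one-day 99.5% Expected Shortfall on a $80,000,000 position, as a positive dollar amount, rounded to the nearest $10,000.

ES = 3.1% × 2.892 = 8.965%.
On $80,000,000: 0.08965 × $80,000,000 = $7,172,000.

$7,170,000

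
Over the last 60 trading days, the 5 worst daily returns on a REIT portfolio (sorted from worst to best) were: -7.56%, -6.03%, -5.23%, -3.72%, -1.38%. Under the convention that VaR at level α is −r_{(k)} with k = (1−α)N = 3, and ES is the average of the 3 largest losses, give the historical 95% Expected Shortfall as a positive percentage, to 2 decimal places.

6.27%

The 3 worst returns sum to -18.82%.
ES = −(-18.82%) / 3 = 6.2733…% ≈ 6.27%.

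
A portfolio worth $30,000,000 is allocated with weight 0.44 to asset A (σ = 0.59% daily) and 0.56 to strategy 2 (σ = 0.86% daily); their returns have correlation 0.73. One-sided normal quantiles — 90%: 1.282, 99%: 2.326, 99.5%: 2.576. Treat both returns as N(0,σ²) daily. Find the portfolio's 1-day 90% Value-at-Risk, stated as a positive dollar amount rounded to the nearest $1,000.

σ_p² = 0.44²·0.59² + 0.56²·0.86² + 2·0.73·0.44·0.56·0.59·0.86 = 0.4819 (%²).
σ_p = √0.4819 = 0.694%.
VaR = 1.282 × 0.694% = 0.890%; on $30,000,000 that is $267,000.

$267,000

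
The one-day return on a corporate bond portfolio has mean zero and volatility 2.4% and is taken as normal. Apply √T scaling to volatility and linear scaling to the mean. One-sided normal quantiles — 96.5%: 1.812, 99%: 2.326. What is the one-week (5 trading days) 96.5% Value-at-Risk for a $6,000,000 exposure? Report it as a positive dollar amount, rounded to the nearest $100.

$583,500

σ_{5d} = 2.4% × √5 = 5.367%.
VaR = 1.812 × 5.367% = 9.725%.
On $6,000,000: 0.09725 × $6,000,000 = $583,500.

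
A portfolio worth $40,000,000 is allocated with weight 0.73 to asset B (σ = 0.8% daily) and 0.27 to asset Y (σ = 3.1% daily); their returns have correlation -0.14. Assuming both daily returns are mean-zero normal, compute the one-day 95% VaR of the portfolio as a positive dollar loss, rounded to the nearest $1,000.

$626,000

σ_p² = 0.73²·0.8² + 0.27²·3.1² + 2·-0.14·0.73·0.27·0.8·3.1 = 0.9048 (%²).
σ_p = √0.9048 = 0.951%.
At 95%, z = 1.645.
VaR = 1.645 × 0.951% = 1.564%; on $40,000,000 that is $625,600.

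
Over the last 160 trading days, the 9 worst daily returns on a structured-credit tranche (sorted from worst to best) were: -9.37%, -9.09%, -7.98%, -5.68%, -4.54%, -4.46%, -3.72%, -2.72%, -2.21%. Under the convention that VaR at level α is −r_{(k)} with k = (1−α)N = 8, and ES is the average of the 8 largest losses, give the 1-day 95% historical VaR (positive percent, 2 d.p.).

2.72%

k = 8; the 8th lowest return is -2.72%, so VaR = 2.72%.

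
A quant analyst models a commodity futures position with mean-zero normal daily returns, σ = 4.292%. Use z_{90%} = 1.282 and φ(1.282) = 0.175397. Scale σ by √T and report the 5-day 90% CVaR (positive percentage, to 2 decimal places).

16.83%

σ_{5d} = 4.292% × √5 = 9.597%.
ES multiplier = φ(z)/(1−α) = 0.175397/0.1 = 1.754.
ES = 9.597% × 1.754 = 16.833%.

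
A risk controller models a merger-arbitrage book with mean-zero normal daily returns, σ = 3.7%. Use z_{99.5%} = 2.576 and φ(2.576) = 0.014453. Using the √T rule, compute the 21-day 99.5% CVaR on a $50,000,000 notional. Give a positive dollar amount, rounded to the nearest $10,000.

σ_{21d} = 3.7% × √21 = 16.956%.
ES multiplier = φ(z)/(1−α) = 0.014453/0.005 = 2.891.
ES = 16.956% × 2.891 = 49.020%; on $50,000,000: $24,510,000.

$24,510,000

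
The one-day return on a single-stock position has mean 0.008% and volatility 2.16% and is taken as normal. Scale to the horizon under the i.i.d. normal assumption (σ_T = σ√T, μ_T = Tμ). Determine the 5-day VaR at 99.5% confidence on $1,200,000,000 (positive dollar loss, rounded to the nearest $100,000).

$148,800,000

At 99.5%, z = 2.576.
σ_{5d} = 2.16% × √5 = 4.830%; μ_{5d} = 5 × 0.008% = 0.040%.
VaR = −(0.040%) + 2.576 × 4.830% = 12.402%.
On $1,200,000,000: 0.12402 × $1,200,000,000 = $148,824,000.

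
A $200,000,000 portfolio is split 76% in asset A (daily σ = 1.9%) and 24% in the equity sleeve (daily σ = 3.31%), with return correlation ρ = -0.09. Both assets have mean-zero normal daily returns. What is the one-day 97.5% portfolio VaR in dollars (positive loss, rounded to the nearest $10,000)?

σ_p² = 0.76²·1.9² + 0.24²·3.31² + 2·-0.09·0.76·0.24·1.9·3.31 = 2.5097 (%²).
σ_p = √2.5097 = 1.584%.
At 97.5%, z = 1.960.
VaR = 1.960 × 1.584% = 3.105%; on $200,000,000 that is $6,210,000.

$6,210,000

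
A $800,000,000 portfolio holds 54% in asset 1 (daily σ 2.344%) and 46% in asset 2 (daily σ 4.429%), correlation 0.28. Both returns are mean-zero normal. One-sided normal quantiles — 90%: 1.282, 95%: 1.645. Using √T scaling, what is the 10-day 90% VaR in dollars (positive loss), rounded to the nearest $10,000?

σ_p = √(0.54²·2.344² + 0.46²·4.429² + 2·0.28·0.54·0.46·2.344·4.429) = 2.683%.
σ_{10d} = 2.683% × √10 = 8.484%.
VaR = 1.282 × 8.484% = 10.876%; on $800,000,000 that is $87,008,000.

$87,010,000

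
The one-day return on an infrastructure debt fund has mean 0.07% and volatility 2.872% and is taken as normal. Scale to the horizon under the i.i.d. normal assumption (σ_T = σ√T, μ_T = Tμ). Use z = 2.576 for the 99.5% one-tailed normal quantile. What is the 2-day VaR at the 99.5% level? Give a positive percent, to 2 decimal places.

10.32%

σ_{2d} = 2.872% × √2 = 4.062%; μ_{2d} = 2 × 0.07% = 0.140%.
VaR = −(0.140%) + 2.576 × 4.062% = 10.324%.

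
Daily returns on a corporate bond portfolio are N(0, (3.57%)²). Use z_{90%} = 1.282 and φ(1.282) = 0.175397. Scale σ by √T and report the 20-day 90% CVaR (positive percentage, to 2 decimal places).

σ_{20d} = 3.57% × √20 = 15.966%.
ES multiplier = φ(z)/(1−α) = 0.175397/0.1 = 1.754.
ES = 15.966% × 1.754 = 28.004%.

28.00%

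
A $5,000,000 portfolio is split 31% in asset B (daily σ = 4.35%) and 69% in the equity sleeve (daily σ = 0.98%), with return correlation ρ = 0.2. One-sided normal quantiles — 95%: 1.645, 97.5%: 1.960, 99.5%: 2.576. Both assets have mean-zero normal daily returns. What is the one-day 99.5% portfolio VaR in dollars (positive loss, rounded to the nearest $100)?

$209,300

σ_p² = 0.31²·4.35² + 0.69²·0.98² + 2·0.2·0.31·0.69·4.35·0.98 = 2.6404 (%²).
σ_p = √2.6404 = 1.625%.
VaR = 2.576 × 1.625% = 4.186%; on $5,000,000 that is $209,300.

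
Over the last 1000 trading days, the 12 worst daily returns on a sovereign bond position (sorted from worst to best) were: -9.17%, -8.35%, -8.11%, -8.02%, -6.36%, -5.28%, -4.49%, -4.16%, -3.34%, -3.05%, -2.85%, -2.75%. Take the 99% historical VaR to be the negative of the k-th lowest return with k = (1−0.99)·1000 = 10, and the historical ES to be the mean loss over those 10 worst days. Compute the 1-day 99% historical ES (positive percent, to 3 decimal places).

6.033%

The 10 worst returns sum to -60.33%.
ES = −(-60.33%) / 10 = 6.033%.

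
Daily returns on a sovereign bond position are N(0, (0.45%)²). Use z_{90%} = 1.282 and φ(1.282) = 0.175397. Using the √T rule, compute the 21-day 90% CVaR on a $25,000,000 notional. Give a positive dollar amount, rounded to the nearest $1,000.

σ_{21d} = 0.45% × √21 = 2.062%.
ES multiplier = φ(z)/(1−α) = 0.175397/0.1 = 1.754.
ES = 2.062% × 1.754 = 3.617%; on $25,000,000: $904,250.

$904,000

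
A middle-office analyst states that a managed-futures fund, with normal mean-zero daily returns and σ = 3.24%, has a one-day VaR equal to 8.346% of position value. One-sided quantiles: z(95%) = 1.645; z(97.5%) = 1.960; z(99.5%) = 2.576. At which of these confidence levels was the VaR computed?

Implied z = VaR/σ = 8.346 / 3.24 = 2.576.
This matches z(99.5%) = 2.576.

99.5%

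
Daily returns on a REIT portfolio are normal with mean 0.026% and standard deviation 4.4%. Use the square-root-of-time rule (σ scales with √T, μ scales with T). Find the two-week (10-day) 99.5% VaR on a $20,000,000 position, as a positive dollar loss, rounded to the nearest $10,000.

At 99.5%, z = 2.576.
σ_{10d} = 4.4% × √10 = 13.914%; μ_{10d} = 10 × 0.026% = 0.260%.
VaR = −(0.260%) + 2.576 × 13.914% = 35.582%.
On $20,000,000: 0.35582 × $20,000,000 = $7,116,400.

$7,120,000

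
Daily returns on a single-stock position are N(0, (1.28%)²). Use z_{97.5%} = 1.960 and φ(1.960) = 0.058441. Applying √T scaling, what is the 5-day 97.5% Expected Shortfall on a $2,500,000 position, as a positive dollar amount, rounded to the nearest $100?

σ_{5d} = 1.28% × √5 = 2.862%.
ES multiplier = φ(z)/(1−α) = 0.058441/0.025 = 2.338.
ES = 2.862% × 2.338 = 6.691%; on $2,500,000: $167,275.

$167,300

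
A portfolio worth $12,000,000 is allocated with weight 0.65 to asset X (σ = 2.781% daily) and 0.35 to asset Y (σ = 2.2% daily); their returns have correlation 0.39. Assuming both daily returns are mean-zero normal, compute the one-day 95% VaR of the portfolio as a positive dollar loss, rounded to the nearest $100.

σ_p² = 0.65²·2.781² + 0.35²·2.2² + 2·0.39·0.65·0.35·2.781·2.2 = 4.9462 (%²).
σ_p = √4.9462 = 2.224%.
At 95%, z = 1.645.
VaR = 1.645 × 2.224% = 3.658%; on $12,000,000 that is $438,960.

$439,000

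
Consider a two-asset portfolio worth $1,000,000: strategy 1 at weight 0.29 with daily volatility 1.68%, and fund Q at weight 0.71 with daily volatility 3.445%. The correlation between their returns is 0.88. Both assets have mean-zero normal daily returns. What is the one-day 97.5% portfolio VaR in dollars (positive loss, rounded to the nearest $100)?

$56,500

σ_p² = 0.29²·1.68² + 0.71²·3.445² + 2·0.88·0.29·0.71·1.68·3.445 = 8.3174 (%²).
σ_p = √8.3174 = 2.884%.
At 97.5%, z = 1.960.
VaR = 1.960 × 2.884% = 5.653%; on $1,000,000 that is $56,530.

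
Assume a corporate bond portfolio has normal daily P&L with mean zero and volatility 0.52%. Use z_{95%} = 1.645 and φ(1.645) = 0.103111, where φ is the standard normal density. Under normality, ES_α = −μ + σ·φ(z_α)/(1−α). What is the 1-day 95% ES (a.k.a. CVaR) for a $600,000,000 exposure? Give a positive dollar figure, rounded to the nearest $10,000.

Tail multiplier: φ(z)/(1−α) = 0.103111 / 0.05 = 2.062.
ES = 0.52% × 2.062 = 1.072%.
On $600,000,000: 0.01072 × $600,000,000 = $6,432,000.

$6,430,000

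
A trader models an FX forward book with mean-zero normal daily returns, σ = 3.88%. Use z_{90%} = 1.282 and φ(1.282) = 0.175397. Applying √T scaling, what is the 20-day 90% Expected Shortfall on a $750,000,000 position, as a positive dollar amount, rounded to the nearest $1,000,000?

$228,000,000

σ_{20d} = 3.88% × √20 = 17.352%.
ES multiplier = φ(z)/(1−α) = 0.175397/0.1 = 1.754.
ES = 17.352% × 1.754 = 30.435%; on $750,000,000: $228,262,500.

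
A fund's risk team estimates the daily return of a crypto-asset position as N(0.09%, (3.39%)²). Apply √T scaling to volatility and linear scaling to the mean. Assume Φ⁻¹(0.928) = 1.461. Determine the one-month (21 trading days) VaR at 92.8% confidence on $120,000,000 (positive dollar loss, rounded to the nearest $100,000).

σ_{21d} = 3.39% × √21 = 15.535%; μ_{21d} = 21 × 0.09% = 1.890%.
VaR = −(1.890%) + 1.461 × 15.535% = 20.807%.
On $120,000,000: 0.20807 × $120,000,000 = $24,968,400.

$25,000,000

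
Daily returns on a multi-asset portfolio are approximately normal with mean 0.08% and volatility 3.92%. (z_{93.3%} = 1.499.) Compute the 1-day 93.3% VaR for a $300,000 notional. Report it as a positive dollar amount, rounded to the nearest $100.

$17,400

VaR = −μ + z·σ = −(0.08%) + 1.499 × 3.92% = 5.796%.
On $300,000: 0.05796 × $300,000 = $17,388.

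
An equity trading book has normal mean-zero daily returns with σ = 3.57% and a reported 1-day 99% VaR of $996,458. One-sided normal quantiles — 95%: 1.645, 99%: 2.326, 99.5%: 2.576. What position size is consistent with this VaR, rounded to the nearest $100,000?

VaR as a fraction of value: z·σ = 2.326 × 3.57% = 8.30382%.
Position = $996,458 / 0.0830382 = $11,999,995.

$12,000,000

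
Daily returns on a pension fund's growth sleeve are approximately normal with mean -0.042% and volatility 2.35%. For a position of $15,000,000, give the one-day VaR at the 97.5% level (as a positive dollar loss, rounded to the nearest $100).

$697,200

At 97.5% one-sided, z = 1.960.
VaR = −μ + z·σ = −(-0.042%) + 1.960 × 2.35% = 4.648%.
On $15,000,000: 0.04648 × $15,000,000 = $697,200.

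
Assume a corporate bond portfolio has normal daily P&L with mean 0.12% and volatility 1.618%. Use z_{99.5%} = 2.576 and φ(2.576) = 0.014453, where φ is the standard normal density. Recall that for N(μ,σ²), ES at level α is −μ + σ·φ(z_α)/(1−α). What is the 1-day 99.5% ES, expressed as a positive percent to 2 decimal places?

Tail multiplier: φ(z)/(1−α) = 0.014453 / 0.005 = 2.891.
ES = −(0.12%) + 1.618% × 2.891 = 4.558%.

4.56%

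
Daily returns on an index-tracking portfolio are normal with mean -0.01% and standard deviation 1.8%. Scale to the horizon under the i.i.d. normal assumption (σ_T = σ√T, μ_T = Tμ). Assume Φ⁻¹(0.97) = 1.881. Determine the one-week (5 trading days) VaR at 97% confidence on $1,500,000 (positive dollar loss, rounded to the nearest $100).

$114,300

σ_{5d} = 1.8% × √5 = 4.025%; μ_{5d} = 5 × -0.01% = -0.050%.
VaR = −(-0.050%) + 1.881 × 4.025% = 7.621%.
On $1,500,000: 0.07621 × $1,500,000 = $114,315.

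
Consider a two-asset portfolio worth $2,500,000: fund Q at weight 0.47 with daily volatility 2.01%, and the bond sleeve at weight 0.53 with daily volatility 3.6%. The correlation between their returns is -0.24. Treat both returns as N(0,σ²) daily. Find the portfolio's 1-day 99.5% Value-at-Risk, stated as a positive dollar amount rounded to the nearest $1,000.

$123,000

σ_p² = 0.47²·2.01² + 0.53²·3.6² + 2·-0.24·0.47·0.53·2.01·3.6 = 3.6677 (%²).
σ_p = √3.6677 = 1.915%.
At 99.5%, z = 2.576.
VaR = 2.576 × 1.915% = 4.933%; on $2,500,000 that is $123,325.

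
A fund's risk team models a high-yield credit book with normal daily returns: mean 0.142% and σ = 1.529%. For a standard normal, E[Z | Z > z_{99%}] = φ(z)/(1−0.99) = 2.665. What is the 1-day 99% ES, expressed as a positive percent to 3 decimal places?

ES = −(0.142%) + 1.529% × 2.665 = 3.933%.

3.933%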